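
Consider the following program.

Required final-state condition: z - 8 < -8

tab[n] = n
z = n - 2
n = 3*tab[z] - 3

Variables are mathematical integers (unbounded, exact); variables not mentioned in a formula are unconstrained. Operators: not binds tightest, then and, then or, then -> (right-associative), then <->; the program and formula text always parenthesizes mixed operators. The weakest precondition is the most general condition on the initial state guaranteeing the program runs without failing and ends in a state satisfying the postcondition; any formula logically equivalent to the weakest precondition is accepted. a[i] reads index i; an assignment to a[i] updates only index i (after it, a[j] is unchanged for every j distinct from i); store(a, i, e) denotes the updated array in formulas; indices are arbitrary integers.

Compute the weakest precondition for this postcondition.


Working backward. After the program, the postcondition z - 8 < -8 must hold; in canonical form it is z < 0.
Before n := 3*tab[z] - 3: z < 0
Before z := n - 2: n < 2
Before tab[n] := n: n < 2
Answer: WP = n < 2


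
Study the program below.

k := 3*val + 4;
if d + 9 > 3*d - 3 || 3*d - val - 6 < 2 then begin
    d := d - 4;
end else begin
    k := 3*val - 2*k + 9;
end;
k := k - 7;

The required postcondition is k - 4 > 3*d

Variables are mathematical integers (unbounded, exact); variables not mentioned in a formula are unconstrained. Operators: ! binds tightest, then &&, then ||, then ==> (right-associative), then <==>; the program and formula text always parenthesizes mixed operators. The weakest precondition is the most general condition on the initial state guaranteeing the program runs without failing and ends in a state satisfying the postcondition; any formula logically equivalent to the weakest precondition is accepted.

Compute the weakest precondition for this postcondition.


Working backward. After the program, the postcondition k - 4 > 3*d must hold; in canonical form it is k > 3*d + 4.
Before k := k - 7: k > 3*d + 11
Then branch requires k > 3*d - 1; else branch requires 3*val > 3*d + 2*k + 2.
Before the if: ((2*d < 12 || 3*d < val + 8) ==> k > 3*d - 1) && ((!(2*d < 12 || 3*d < val + 8)) ==> 3*val > 3*d + 2*k + 2)
Before k := 3*val + 4: ((2*d < 12 || 3*d < val + 8) ==> 3*val > 3*d - 5) && ((!(2*d < 12 || 3*d < val + 8)) ==> 3*d + 3*val < -10)
Answer: WP = ((2*d < 12 || 3*d < val + 8) ==> 3*val > 3*d - 5) && ((!(2*d < 12 || 3*d < val + 8)) ==> 3*d + 3*val < -10)


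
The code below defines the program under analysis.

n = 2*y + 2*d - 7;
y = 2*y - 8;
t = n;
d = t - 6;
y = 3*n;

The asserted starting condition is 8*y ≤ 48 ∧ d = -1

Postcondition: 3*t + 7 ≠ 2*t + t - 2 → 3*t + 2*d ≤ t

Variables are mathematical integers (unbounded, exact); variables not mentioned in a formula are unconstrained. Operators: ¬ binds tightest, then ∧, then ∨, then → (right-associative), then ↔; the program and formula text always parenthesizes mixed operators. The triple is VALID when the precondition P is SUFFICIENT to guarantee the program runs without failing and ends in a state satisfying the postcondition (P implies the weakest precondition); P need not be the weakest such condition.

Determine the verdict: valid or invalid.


Working backward. After the program, the postcondition 3*t + 7 ≠ 2*t + t - 2 → 3*t + 2*d ≤ t must hold; in canonical form it is 2*d + 2*t ≤ 0.
Before y := 3*n: 2*d + 2*t ≤ 0
Before d := t - 6: 4*t ≤ 12
Before t := n: 4*n ≤ 12
Before y := 2*y - 8: 4*n ≤ 12
Before n := 2*y + 2*d - 7: 8*d + 8*y ≤ 40
The weakest precondition is 8*d + 8*y ≤ 40.
Check whether 8*y ≤ 48 ∧ d = -1 implies it.
Every state satisfying the precondition satisfies the weakest precondition: the implication holds.
Answer: valid


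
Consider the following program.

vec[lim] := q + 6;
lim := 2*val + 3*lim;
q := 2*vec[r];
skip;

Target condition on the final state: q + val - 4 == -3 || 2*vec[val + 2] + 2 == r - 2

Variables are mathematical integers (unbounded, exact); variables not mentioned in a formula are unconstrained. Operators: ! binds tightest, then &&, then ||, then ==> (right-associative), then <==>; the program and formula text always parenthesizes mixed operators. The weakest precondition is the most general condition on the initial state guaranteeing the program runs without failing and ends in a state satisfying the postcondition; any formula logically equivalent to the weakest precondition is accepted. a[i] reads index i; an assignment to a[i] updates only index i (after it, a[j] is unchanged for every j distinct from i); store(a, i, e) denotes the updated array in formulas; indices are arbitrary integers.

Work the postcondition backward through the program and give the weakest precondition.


Working backward. After the program, the postcondition q + val - 4 == -3 || 2*vec[val + 2] + 2 == r - 2 must hold; in canonical form it is q + val == 1 || 2*vec[val + 2] == r - 4.
Before skip: q + val == 1 || 2*vec[val + 2] == r - 4
Before q := 2*vec[r]: 2*vec[r] + val == 1 || 2*vec[val + 2] == r - 4
Before lim := 2*val + 3*lim: 2*vec[r] + val == 1 || 2*vec[val + 2] == r - 4
Before vec[lim] := q + 6: 2*store(vec, lim, q + 6)[r] + val == 1 || 2*store(vec, lim, q + 6)[val + 2] == r - 4
Answer: WP = 2*store(vec, lim, q + 6)[r] + val == 1 || 2*store(vec, lim, q + 6)[val + 2] == r - 4


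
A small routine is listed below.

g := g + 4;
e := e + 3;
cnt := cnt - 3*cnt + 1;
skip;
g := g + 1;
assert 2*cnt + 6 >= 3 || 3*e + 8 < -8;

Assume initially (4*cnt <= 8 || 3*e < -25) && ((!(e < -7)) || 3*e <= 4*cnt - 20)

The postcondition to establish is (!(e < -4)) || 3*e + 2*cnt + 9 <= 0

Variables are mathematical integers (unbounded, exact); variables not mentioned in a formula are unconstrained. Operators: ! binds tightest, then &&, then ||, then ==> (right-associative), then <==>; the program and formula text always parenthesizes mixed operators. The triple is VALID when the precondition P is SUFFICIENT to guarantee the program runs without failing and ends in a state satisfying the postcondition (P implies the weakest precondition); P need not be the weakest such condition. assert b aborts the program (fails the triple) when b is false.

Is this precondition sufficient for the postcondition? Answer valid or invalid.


Working backward. After the program, the postcondition (!(e < -4)) || 3*e + 2*cnt + 9 <= 0 must hold; in canonical form it is (!(e < -4)) || 2*cnt + 3*e <= -9.
Before assert 2*cnt + 6 >= 3 || 3*e + 8 < -8: (2*cnt >= -3 || 3*e < -16) && ((!(e < -4)) || 2*cnt + 3*e <= -9)
Before g := g + 1: (2*cnt >= -3 || 3*e < -16) && ((!(e < -4)) || 2*cnt + 3*e <= -9)
Before skip: (2*cnt >= -3 || 3*e < -16) && ((!(e < -4)) || 2*cnt + 3*e <= -9)
Before cnt := cnt - 3*cnt + 1: (4*cnt <= 5 || 3*e < -16) && ((!(e < -4)) || 3*e <= 4*cnt - 11)
Before e := e + 3: (4*cnt <= 5 || 3*e < -25) && ((!(e < -7)) || 3*e <= 4*cnt - 20)
Before g := g + 4: (4*cnt <= 5 || 3*e < -25) && ((!(e < -7)) || 3*e <= 4*cnt - 20)
The weakest precondition is (4*cnt <= 5 || 3*e < -25) && ((!(e < -7)) || 3*e <= 4*cnt - 20).
Check whether (4*cnt <= 8 || 3*e < -25) && ((!(e < -7)) || 3*e <= 4*cnt - 20) implies it.
Countermodel: at the initial state cnt = 2, e = 0, the precondition holds but the weakest precondition fails.
Answer: invalid


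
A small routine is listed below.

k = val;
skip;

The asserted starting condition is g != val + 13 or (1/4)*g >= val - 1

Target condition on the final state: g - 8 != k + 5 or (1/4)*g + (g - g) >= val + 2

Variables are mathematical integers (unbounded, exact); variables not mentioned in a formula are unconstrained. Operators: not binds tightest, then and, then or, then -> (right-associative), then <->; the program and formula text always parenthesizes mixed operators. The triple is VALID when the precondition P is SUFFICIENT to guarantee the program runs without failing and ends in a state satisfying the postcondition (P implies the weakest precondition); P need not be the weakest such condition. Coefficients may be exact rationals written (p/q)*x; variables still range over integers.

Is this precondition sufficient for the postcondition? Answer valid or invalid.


Working backward. After the program, the postcondition g - 8 != k + 5 or (1/4)*g + (g - g) >= val + 2 must hold; in canonical form it is g != k + 13 or (1/4)*g >= val + 2.
Before skip: g != k + 13 or (1/4)*g >= val + 2
Before k := val: g != val + 13 or (1/4)*g >= val + 2
The weakest precondition is g != val + 13 or (1/4)*g >= val + 2.
Check whether g != val + 13 or (1/4)*g >= val - 1 implies it.
Countermodel: at the initial state g = 15, val = 2, the precondition holds but the weakest precondition fails.
Answer: invalid


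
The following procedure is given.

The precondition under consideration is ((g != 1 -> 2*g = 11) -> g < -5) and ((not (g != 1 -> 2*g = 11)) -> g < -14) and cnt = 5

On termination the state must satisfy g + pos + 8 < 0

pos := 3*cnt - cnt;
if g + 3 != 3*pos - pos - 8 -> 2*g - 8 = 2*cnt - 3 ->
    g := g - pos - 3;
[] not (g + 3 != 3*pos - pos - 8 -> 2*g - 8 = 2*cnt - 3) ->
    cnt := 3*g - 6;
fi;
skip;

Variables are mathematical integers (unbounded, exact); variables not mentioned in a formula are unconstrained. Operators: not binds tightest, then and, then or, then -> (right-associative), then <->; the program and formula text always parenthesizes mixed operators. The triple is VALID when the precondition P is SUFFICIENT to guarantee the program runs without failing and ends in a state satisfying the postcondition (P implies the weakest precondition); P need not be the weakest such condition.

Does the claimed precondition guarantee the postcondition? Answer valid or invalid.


Working backward. After the program, the postcondition g + pos + 8 < 0 must hold; in canonical form it is g + pos < -8.
Before skip: g + pos < -8
Then branch requires g < -5; else branch requires g + pos < -8.
Before the if: ((g != 2*pos - 11 -> 2*g = 2*cnt + 5) -> g < -5) and ((not (g != 2*pos - 11 -> 2*g = 2*cnt + 5)) -> g + pos < -8)
Before pos := 3*cnt - cnt: ((g != 4*cnt - 11 -> 2*g = 2*cnt + 5) -> g < -5) and ((not (g != 4*cnt - 11 -> 2*g = 2*cnt + 5)) -> 2*cnt + g < -8)
The weakest precondition is ((g != 4*cnt - 11 -> 2*g = 2*cnt + 5) -> g < -5) and ((not (g != 4*cnt - 11 -> 2*g = 2*cnt + 5)) -> 2*cnt + g < -8).
Check whether ((g != 1 -> 2*g = 11) -> g < -5) and ((not (g != 1 -> 2*g = 11)) -> g < -14) and cnt = 5 implies it.
Countermodel: at the initial state cnt = 5, g = -15, the precondition holds but the weakest precondition fails.
Answer: invalid


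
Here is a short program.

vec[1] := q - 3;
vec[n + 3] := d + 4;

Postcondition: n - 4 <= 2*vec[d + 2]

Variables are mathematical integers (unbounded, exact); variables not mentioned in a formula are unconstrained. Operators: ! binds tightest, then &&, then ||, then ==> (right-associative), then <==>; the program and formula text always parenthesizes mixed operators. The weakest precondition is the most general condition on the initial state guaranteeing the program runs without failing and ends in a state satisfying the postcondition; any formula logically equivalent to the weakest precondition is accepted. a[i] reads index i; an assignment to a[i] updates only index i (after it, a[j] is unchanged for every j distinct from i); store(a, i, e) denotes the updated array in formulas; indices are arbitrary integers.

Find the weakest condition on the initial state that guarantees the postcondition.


Working backward. After the program, the postcondition n - 4 <= 2*vec[d + 2] must hold; in canonical form it is n <= 2*vec[d + 2] + 4.
Before vec[n + 3] := d + 4: n <= 2*store(vec, n + 3, d + 4)[d + 2] + 4
Before vec[1] := q - 3: n <= 2*store(store(vec, 1, q - 3), n + 3, d + 4)[d + 2] + 4
Answer: WP = n <= 2*store(store(vec, 1, q - 3), n + 3, d + 4)[d + 2] + 4


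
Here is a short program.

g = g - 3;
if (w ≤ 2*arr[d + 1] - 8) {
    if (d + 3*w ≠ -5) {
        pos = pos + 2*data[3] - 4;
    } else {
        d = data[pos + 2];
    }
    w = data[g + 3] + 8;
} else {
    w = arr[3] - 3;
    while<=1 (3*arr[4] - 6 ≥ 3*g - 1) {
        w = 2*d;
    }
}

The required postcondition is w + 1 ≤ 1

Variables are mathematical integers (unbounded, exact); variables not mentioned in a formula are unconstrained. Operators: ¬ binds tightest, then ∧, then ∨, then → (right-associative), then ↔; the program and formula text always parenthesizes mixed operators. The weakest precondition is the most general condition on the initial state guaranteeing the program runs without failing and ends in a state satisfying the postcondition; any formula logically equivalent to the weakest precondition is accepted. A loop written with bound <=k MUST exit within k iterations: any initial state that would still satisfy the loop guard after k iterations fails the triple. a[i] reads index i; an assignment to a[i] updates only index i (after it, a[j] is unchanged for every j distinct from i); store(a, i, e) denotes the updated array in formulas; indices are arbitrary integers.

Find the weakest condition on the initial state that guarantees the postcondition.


Working backward. After the program, the postcondition w + 1 ≤ 1 must hold; in canonical form it is w ≤ 0.
Then branch requires (d + 3*w ≠ -5 → data[g + 3] ≤ -8) ∧ ((¬(d + 3*w ≠ -5)) → data[g + 3] ≤ -8); else branch requires (3*arr[4] ≥ 3*g + 5 → ((¬(3*arr[4] ≥ 3*g + 5)) ∧ 2*d ≤ 0)) ∧ ((¬(3*arr[4] ≥ 3*g + 5)) → arr[3] ≤ 3).
Before the if: (w ≤ 2*arr[d + 1] - 8 → ((d + 3*w ≠ -5 → data[g + 3] ≤ -8) ∧ ((¬(d + 3*w ≠ -5)) → data[g + 3] ≤ -8))) ∧ ((¬(w ≤ 2*arr[d + 1] - 8)) → ((3*arr[4] ≥ 3*g + 5 → ((¬(3*arr[4] ≥ 3*g + 5)) ∧ 2*d ≤ 0)) ∧ ((¬(3*arr[4] ≥ 3*g + 5)) → arr[3] ≤ 3)))
Before g := g - 3: (w ≤ 2*arr[d + 1] - 8 → ((d + 3*w ≠ -5 → data[g] ≤ -8) ∧ ((¬(d + 3*w ≠ -5)) → data[g] ≤ -8))) ∧ ((¬(w ≤ 2*arr[d + 1] - 8)) → ((3*arr[4] ≥ 3*g - 4 → ((¬(3*arr[4] ≥ 3*g - 4)) ∧ 2*d ≤ 0)) ∧ ((¬(3*arr[4] ≥ 3*g - 4)) → arr[3] ≤ 3)))
Answer: WP = (w ≤ 2*arr[d + 1] - 8 → ((d + 3*w ≠ -5 → data[g] ≤ -8) ∧ ((¬(d + 3*w ≠ -5)) → data[g] ≤ -8))) ∧ ((¬(w ≤ 2*arr[d + 1] - 8)) → ((3*arr[4] ≥ 3*g - 4 → ((¬(3*arr[4] ≥ 3*g - 4)) ∧ 2*d ≤ 0)) ∧ ((¬(3*arr[4] ≥ 3*g - 4)) → arr[3] ≤ 3)))


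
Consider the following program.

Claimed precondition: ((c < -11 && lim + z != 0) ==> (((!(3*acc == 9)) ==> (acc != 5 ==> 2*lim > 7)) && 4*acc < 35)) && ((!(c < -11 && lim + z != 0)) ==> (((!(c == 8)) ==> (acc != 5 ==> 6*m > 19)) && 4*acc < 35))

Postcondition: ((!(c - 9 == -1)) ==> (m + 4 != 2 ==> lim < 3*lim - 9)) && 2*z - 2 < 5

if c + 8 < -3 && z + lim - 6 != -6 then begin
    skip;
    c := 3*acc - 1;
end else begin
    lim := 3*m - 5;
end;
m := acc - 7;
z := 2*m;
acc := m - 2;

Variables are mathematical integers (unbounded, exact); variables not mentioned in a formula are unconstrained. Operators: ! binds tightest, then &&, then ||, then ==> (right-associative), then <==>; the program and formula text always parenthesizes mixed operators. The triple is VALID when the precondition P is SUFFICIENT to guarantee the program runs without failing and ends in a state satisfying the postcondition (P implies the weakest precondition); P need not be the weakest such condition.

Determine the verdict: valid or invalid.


Working backward. After the program, the postcondition ((!(c - 9 == -1)) ==> (m + 4 != 2 ==> lim < 3*lim - 9)) && 2*z - 2 < 5 must hold; in canonical form it is ((!(c == 8)) ==> (m != -2 ==> 2*lim > 9)) && 2*z < 7.
Before acc := m - 2: ((!(c == 8)) ==> (m != -2 ==> 2*lim > 9)) && 2*z < 7
Before z := 2*m: ((!(c == 8)) ==> (m != -2 ==> 2*lim > 9)) && 4*m < 7
Before m := acc - 7: ((!(c == 8)) ==> (acc != 5 ==> 2*lim > 9)) && 4*acc < 35
Then branch requires ((!(3*acc == 9)) ==> (acc != 5 ==> 2*lim > 9)) && 4*acc < 35; else branch requires ((!(c == 8)) ==> (acc != 5 ==> 6*m > 19)) && 4*acc < 35.
Before the if: ((c < -11 && lim + z != 0) ==> (((!(3*acc == 9)) ==> (acc != 5 ==> 2*lim > 9)) && 4*acc < 35)) && ((!(c < -11 && lim + z != 0)) ==> (((!(c == 8)) ==> (acc != 5 ==> 6*m > 19)) && 4*acc < 35))
The weakest precondition is ((c < -11 && lim + z != 0) ==> (((!(3*acc == 9)) ==> (acc != 5 ==> 2*lim > 9)) && 4*acc < 35)) && ((!(c < -11 && lim + z != 0)) ==> (((!(c == 8)) ==> (acc != 5 ==> 6*m > 19)) && 4*acc < 35)).
Check whether ((c < -11 && lim + z != 0) ==> (((!(3*acc == 9)) ==> (acc != 5 ==> 2*lim > 7)) && 4*acc < 35)) && ((!(c < -11 && lim + z != 0)) ==> (((!(c == 8)) ==> (acc != 5 ==> 6*m > 19)) && 4*acc < 35)) implies it.
Countermodel: at the initial state acc = 4, c = -12, lim = 4, m = 0, z = -3, the precondition holds but the weakest precondition fails.
Answer: invalid


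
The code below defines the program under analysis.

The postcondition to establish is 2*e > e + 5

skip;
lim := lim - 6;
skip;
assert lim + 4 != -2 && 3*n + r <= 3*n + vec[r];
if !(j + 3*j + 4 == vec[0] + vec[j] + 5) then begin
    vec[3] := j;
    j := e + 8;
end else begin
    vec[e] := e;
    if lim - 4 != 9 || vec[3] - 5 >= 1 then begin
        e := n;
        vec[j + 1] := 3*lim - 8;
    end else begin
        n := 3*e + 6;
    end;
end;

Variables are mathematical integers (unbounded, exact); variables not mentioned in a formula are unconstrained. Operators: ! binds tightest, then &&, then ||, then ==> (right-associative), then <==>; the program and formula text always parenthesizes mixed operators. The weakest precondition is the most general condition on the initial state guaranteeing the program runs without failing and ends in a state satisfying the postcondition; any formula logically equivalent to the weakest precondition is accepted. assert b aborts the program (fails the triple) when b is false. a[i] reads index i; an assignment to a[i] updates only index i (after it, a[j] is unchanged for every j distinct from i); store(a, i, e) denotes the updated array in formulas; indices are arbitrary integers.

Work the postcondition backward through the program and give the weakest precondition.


Working backward. After the program, the postcondition 2*e > e + 5 must hold; in canonical form it is e > 5.
Then branch requires e > 5; else branch requires ((lim != 13 || store(vec, e, e)[3] >= 6) ==> n > 5) && ((!(lim != 13 || store(vec, e, e)[3] >= 6)) ==> e > 5).
Before the if: ((!(4*j == vec[0] + vec[j] + 1)) ==> e > 5) && (4*j == vec[0] + vec[j] + 1 ==> (((lim != 13 || store(vec, e, e)[3] >= 6) ==> n > 5) && ((!(lim != 13 || store(vec, e, e)[3] >= 6)) ==> e > 5)))
Before assert lim + 4 != -2 && 3*n + r <= 3*n + vec[r]: lim != -6 && r <= vec[r] && ((!(4*j == vec[0] + vec[j] + 1)) ==> e > 5) && (4*j == vec[0] + vec[j] + 1 ==> (((lim != 13 || store(vec, e, e)[3] >= 6) ==> n > 5) && ((!(lim != 13 || store(vec, e, e)[3] >= 6)) ==> e > 5)))
Before skip: lim != -6 && r <= vec[r] && ((!(4*j == vec[0] + vec[j] + 1)) ==> e > 5) && (4*j == vec[0] + vec[j] + 1 ==> (((lim != 13 || store(vec, e, e)[3] >= 6) ==> n > 5) && ((!(lim != 13 || store(vec, e, e)[3] >= 6)) ==> e > 5)))
Before lim := lim - 6: lim != 0 && r <= vec[r] && ((!(4*j == vec[0] + vec[j] + 1)) ==> e > 5) && (4*j == vec[0] + vec[j] + 1 ==> (((lim != 19 || store(vec, e, e)[3] >= 6) ==> n > 5) && ((!(lim != 19 || store(vec, e, e)[3] >= 6)) ==> e > 5)))
Before skip: lim != 0 && r <= vec[r] && ((!(4*j == vec[0] + vec[j] + 1)) ==> e > 5) && (4*j == vec[0] + vec[j] + 1 ==> (((lim != 19 || store(vec, e, e)[3] >= 6) ==> n > 5) && ((!(lim != 19 || store(vec, e, e)[3] >= 6)) ==> e > 5)))
Answer: WP = lim != 0 && r <= vec[r] && ((!(4*j == vec[0] + vec[j] + 1)) ==> e > 5) && (4*j == vec[0] + vec[j] + 1 ==> (((lim != 19 || store(vec, e, e)[3] >= 6) ==> n > 5) && ((!(lim != 19 || store(vec, e, e)[3] >= 6)) ==> e > 5)))


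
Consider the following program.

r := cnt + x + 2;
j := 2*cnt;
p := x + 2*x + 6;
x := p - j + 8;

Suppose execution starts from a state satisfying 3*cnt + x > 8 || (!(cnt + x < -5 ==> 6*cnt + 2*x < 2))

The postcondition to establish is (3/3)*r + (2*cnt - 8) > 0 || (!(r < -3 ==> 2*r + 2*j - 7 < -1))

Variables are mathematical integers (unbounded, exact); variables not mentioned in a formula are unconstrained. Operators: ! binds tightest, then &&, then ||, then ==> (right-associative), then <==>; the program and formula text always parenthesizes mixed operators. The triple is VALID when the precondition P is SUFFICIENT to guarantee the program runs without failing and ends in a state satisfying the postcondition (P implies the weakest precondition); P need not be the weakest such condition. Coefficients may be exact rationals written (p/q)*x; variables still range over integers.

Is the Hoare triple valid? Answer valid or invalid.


Working backward. After the program, the postcondition (3/3)*r + (2*cnt - 8) > 0 || (!(r < -3 ==> 2*r + 2*j - 7 < -1)) must hold; in canonical form it is 2*cnt + r > 8 || (!(r < -3 ==> 2*j + 2*r < 6)).
Before x := p - j + 8: 2*cnt + r > 8 || (!(r < -3 ==> 2*j + 2*r < 6))
Before p := x + 2*x + 6: 2*cnt + r > 8 || (!(r < -3 ==> 2*j + 2*r < 6))
Before j := 2*cnt: 2*cnt + r > 8 || (!(r < -3 ==> 4*cnt + 2*r < 6))
Before r := cnt + x + 2: 3*cnt + x > 6 || (!(cnt + x < -5 ==> 6*cnt + 2*x < 2))
The weakest precondition is 3*cnt + x > 6 || (!(cnt + x < -5 ==> 6*cnt + 2*x < 2)).
Check whether 3*cnt + x > 8 || (!(cnt + x < -5 ==> 6*cnt + 2*x < 2)) implies it.
Every state satisfying the precondition satisfies the weakest precondition: the implication holds.
Answer: valid


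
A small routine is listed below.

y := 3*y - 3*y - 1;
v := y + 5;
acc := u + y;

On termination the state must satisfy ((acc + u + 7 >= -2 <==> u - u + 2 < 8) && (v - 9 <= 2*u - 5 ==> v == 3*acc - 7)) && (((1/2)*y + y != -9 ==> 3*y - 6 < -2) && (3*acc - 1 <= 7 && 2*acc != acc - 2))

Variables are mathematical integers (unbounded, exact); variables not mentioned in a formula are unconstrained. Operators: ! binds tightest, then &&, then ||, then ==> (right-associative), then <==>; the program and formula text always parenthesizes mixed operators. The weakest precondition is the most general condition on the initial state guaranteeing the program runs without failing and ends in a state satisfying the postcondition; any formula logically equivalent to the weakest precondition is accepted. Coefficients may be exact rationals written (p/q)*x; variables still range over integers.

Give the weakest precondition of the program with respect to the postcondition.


Working backward. After the program, the postcondition ((acc + u + 7 >= -2 <==> u - u + 2 < 8) && (v - 9 <= 2*u - 5 ==> v == 3*acc - 7)) && (((1/2)*y + y != -9 ==> 3*y - 6 < -2) && (3*acc - 1 <= 7 && 2*acc != acc - 2)) must hold; in canonical form it is acc + u >= -9 && (v <= 2*u + 4 ==> v == 3*acc - 7) && ((3/2)*y != -9 ==> 3*y < 4) && 3*acc <= 8 && acc != -2.
Before acc := u + y: 2*u + y >= -9 && (v <= 2*u + 4 ==> v == 3*u + 3*y - 7) && ((3/2)*y != -9 ==> 3*y < 4) && 3*u + 3*y <= 8 && u + y != -2
Before v := y + 5: 2*u + y >= -9 && (y <= 2*u - 1 ==> 3*u + 2*y == 12) && ((3/2)*y != -9 ==> 3*y < 4) && 3*u + 3*y <= 8 && u + y != -2
Before y := 3*y - 3*y - 1: 2*u >= -8 && (2*u >= 0 ==> 3*u == 14) && 3*u <= 11 && u != -1
Answer: WP = 2*u >= -8 && (2*u >= 0 ==> 3*u == 14) && 3*u <= 11 && u != -1


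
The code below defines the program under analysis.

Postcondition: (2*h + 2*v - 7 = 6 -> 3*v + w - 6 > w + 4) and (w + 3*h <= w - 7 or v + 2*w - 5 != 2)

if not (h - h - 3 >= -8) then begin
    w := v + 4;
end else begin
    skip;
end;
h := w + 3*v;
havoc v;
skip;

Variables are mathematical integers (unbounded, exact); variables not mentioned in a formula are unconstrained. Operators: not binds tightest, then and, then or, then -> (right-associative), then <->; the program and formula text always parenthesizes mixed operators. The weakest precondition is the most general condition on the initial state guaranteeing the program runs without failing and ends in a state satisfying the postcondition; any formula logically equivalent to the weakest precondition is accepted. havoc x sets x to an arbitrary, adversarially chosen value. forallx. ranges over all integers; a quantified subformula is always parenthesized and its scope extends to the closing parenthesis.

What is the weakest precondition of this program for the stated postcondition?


Working backward. After the program, the postcondition (2*h + 2*v - 7 = 6 -> 3*v + w - 6 > w + 4) and (w + 3*h <= w - 7 or v + 2*w - 5 != 2) must hold; in canonical form it is (2*h + 2*v = 13 -> 3*v > 10) and (3*h <= -7 or v + 2*w != 7).
Before skip: (2*h + 2*v = 13 -> 3*v > 10) and (3*h <= -7 or v + 2*w != 7)
Before havoc v: forall v_1. ((2*h + 2*v_1 = 13 -> 3*v_1 > 10) and (3*h <= -7 or v_1 + 2*w != 7))
Before h := w + 3*v: forall v_1. ((6*v + 2*v_1 + 2*w = 13 -> 3*v_1 > 10) and (9*v + 3*w <= -7 or v_1 + 2*w != 7))
Then branch requires forall v_1. ((8*v + 2*v_1 = 5 -> 3*v_1 > 10) and (12*v <= -19 or 2*v + v_1 != -1)); else branch requires forall v_1. ((6*v + 2*v_1 + 2*w = 13 -> 3*v_1 > 10) and (9*v + 3*w <= -7 or v_1 + 2*w != 7)).
Before the if: forall v_1. ((6*v + 2*v_1 + 2*w = 13 -> 3*v_1 > 10) and (9*v + 3*w <= -7 or v_1 + 2*w != 7))
Answer: WP = forall v_1. ((6*v + 2*v_1 + 2*w = 13 -> 3*v_1 > 10) and (9*v + 3*w <= -7 or v_1 + 2*w != 7))


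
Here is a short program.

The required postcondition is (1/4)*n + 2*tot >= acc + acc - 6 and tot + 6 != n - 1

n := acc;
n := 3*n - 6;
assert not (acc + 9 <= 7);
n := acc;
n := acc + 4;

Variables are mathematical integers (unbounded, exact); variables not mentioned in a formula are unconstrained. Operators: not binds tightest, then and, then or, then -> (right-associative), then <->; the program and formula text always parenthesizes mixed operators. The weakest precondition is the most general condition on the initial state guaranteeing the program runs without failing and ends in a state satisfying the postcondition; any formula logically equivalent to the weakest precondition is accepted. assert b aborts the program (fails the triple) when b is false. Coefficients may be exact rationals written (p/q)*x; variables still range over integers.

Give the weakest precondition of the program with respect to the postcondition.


Working backward. After the program, the postcondition (1/4)*n + 2*tot >= acc + acc - 6 and tot + 6 != n - 1 must hold; in canonical form it is (1/4)*n + 2*tot >= 2*acc - 6 and tot != n - 7.
Before n := acc + 4: 2*tot >= (7/4)*acc - 7 and tot != acc - 3
Before n := acc: 2*tot >= (7/4)*acc - 7 and tot != acc - 3
Before assert not (acc + 9 <= 7): (not (acc <= -2)) and 2*tot >= (7/4)*acc - 7 and tot != acc - 3
Before n := 3*n - 6: (not (acc <= -2)) and 2*tot >= (7/4)*acc - 7 and tot != acc - 3
Before n := acc: (not (acc <= -2)) and 2*tot >= (7/4)*acc - 7 and tot != acc - 3
Answer: WP = (not (acc <= -2)) and 2*tot >= (7/4)*acc - 7 and tot != acc - 3


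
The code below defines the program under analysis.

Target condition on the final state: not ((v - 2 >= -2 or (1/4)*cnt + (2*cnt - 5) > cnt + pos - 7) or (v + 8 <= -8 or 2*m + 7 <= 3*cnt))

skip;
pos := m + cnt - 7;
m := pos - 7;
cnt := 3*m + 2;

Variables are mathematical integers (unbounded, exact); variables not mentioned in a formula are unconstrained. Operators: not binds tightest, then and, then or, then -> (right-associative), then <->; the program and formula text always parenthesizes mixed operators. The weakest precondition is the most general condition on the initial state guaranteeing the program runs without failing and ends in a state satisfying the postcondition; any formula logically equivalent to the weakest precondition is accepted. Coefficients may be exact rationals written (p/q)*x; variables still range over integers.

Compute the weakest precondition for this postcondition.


Working backward. After the program, the postcondition not ((v - 2 >= -2 or (1/4)*cnt + (2*cnt - 5) > cnt + pos - 7) or (v + 8 <= -8 or 2*m + 7 <= 3*cnt)) must hold; in canonical form it is not (v >= 0 or (5/4)*cnt > pos - 2 or v <= -16 or 2*m <= 3*cnt - 7).
Before cnt := 3*m + 2: not (v >= 0 or (15/4)*m > pos - 9/2 or v <= -16 or 7*m >= 1)
Before m := pos - 7: not (v >= 0 or (11/4)*pos > 87/4 or v <= -16 or 7*pos >= 50)
Before pos := m + cnt - 7: not (v >= 0 or (11/4)*cnt + (11/4)*m > 41 or v <= -16 or 7*cnt + 7*m >= 99)
Before skip: not (v >= 0 or (11/4)*cnt + (11/4)*m > 41 or v <= -16 or 7*cnt + 7*m >= 99)
Answer: WP = not (v >= 0 or (11/4)*cnt + (11/4)*m > 41 or v <= -16 or 7*cnt + 7*m >= 99)


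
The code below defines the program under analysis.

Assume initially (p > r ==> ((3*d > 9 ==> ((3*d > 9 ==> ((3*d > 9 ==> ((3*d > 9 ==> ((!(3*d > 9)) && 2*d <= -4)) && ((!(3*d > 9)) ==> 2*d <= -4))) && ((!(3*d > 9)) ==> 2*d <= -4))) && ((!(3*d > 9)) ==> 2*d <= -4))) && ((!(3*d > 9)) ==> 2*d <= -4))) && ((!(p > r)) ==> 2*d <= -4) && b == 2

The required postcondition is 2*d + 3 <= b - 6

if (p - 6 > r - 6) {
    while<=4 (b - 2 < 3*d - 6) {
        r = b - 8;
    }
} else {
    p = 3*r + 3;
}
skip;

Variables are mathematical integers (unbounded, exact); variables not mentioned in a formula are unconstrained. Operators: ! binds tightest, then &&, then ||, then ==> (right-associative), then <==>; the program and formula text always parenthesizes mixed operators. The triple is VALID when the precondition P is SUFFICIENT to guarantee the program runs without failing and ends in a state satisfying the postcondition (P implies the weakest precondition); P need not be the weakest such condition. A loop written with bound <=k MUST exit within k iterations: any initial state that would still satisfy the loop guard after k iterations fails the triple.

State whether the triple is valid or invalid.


Working backward. After the program, the postcondition 2*d + 3 <= b - 6 must hold; in canonical form it is 2*d <= b - 9.
Before skip: 2*d <= b - 9
Then branch requires (b < 3*d - 4 ==> ((b < 3*d - 4 ==> ((b < 3*d - 4 ==> ((b < 3*d - 4 ==> ((!(b < 3*d - 4)) && 2*d <= b - 9)) && ((!(b < 3*d - 4)) ==> 2*d <= b - 9))) && ((!(b < 3*d - 4)) ==> 2*d <= b - 9))) && ((!(b < 3*d - 4)) ==> 2*d <= b - 9))) && ((!(b < 3*d - 4)) ==> 2*d <= b - 9); else branch requires 2*d <= b - 9.
Before the if: (p > r ==> ((b < 3*d - 4 ==> ((b < 3*d - 4 ==> ((b < 3*d - 4 ==> ((b < 3*d - 4 ==> ((!(b < 3*d - 4)) && 2*d <= b - 9)) && ((!(b < 3*d - 4)) ==> 2*d <= b - 9))) && ((!(b < 3*d - 4)) ==> 2*d <= b - 9))) && ((!(b < 3*d - 4)) ==> 2*d <= b - 9))) && ((!(b < 3*d - 4)) ==> 2*d <= b - 9))) && ((!(p > r)) ==> 2*d <= b - 9)
The weakest precondition is (p > r ==> ((b < 3*d - 4 ==> ((b < 3*d - 4 ==> ((b < 3*d - 4 ==> ((b < 3*d - 4 ==> ((!(b < 3*d - 4)) && 2*d <= b - 9)) && ((!(b < 3*d - 4)) ==> 2*d <= b - 9))) && ((!(b < 3*d - 4)) ==> 2*d <= b - 9))) && ((!(b < 3*d - 4)) ==> 2*d <= b - 9))) && ((!(b < 3*d - 4)) ==> 2*d <= b - 9))) && ((!(p > r)) ==> 2*d <= b - 9).
Check whether (p > r ==> ((3*d > 9 ==> ((3*d > 9 ==> ((3*d > 9 ==> ((3*d > 9 ==> ((!(3*d > 9)) && 2*d <= -4)) && ((!(3*d > 9)) ==> 2*d <= -4))) && ((!(3*d > 9)) ==> 2*d <= -4))) && ((!(3*d > 9)) ==> 2*d <= -4))) && ((!(3*d > 9)) ==> 2*d <= -4))) && ((!(p > r)) ==> 2*d <= -4) && b == 2 implies it.
Countermodel: at the initial state b = 2, d = -2, p = 0, r = 0, the precondition holds but the weakest precondition fails.
Answer: invalid


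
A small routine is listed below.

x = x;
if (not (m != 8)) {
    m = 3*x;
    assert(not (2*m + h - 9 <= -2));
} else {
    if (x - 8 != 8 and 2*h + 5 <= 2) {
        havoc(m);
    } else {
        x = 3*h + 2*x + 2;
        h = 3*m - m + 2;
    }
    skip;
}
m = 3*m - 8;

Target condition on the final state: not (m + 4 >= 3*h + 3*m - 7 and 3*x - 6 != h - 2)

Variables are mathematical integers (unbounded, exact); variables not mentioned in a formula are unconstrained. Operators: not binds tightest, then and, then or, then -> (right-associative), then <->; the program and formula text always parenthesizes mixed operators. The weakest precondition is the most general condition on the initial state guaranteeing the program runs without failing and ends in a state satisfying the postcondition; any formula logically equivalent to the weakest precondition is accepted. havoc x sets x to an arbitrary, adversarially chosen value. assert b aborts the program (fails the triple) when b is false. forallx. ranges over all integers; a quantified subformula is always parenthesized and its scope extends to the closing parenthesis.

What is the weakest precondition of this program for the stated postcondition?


Working backward. After the program, the postcondition not (m + 4 >= 3*h + 3*m - 7 and 3*x - 6 != h - 2) must hold; in canonical form it is not (3*h + 2*m <= 11 and 3*x != h + 4).
Before m := 3*m - 8: not (3*h + 6*m <= 27 and 3*x != h + 4)
Then branch requires (not (h + 6*x <= 7)) and (not (3*h + 18*x <= 27 and 3*x != h + 4)); else branch requires ((x != 16 and 2*h <= -3) -> (forall m_1. (not (3*h + 6*m_1 <= 27 and 3*x != h + 4)))) and ((not (x != 16 and 2*h <= -3)) -> (not (12*m <= 21 and 9*h + 6*x != 2*m))).
Before the if: ((not (m != 8)) -> ((not (h + 6*x <= 7)) and (not (3*h + 18*x <= 27 and 3*x != h + 4)))) and (m != 8 -> (((x != 16 and 2*h <= -3) -> (forall m_1. (not (3*h + 6*m_1 <= 27 and 3*x != h + 4)))) and ((not (x != 16 and 2*h <= -3)) -> (not (12*m <= 21 and 9*h + 6*x != 2*m)))))
Before x := x: ((not (m != 8)) -> ((not (h + 6*x <= 7)) and (not (3*h + 18*x <= 27 and 3*x != h + 4)))) and (m != 8 -> (((x != 16 and 2*h <= -3) -> (forall m_1. (not (3*h + 6*m_1 <= 27 and 3*x != h + 4)))) and ((not (x != 16 and 2*h <= -3)) -> (not (12*m <= 21 and 9*h + 6*x != 2*m)))))
Answer: WP = ((not (m != 8)) -> ((not (h + 6*x <= 7)) and (not (3*h + 18*x <= 27 and 3*x != h + 4)))) and (m != 8 -> (((x != 16 and 2*h <= -3) -> (forall m_1. (not (3*h + 6*m_1 <= 27 and 3*x != h + 4)))) and ((not (x != 16 and 2*h <= -3)) -> (not (12*m <= 21 and 9*h + 6*x != 2*m)))))


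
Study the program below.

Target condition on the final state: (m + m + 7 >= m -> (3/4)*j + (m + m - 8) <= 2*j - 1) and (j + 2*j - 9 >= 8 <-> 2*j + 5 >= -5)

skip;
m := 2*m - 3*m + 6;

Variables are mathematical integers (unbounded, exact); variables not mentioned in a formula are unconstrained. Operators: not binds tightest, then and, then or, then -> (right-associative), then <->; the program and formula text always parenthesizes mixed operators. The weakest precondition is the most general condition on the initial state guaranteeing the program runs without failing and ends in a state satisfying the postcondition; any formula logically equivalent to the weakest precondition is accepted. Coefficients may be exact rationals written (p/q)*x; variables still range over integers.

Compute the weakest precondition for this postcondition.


Working backward. After the program, the postcondition (m + m + 7 >= m -> (3/4)*j + (m + m - 8) <= 2*j - 1) and (j + 2*j - 9 >= 8 <-> 2*j + 5 >= -5) must hold; in canonical form it is (m >= -7 -> 2*m <= (5/4)*j + 7) and (3*j >= 17 <-> 2*j >= -10).
Before m := 2*m - 3*m + 6: (m <= 13 -> (5/4)*j + 2*m >= 5) and (3*j >= 17 <-> 2*j >= -10)
Before skip: (m <= 13 -> (5/4)*j + 2*m >= 5) and (3*j >= 17 <-> 2*j >= -10)
Answer: WP = (m <= 13 -> (5/4)*j + 2*m >= 5) and (3*j >= 17 <-> 2*j >= -10)


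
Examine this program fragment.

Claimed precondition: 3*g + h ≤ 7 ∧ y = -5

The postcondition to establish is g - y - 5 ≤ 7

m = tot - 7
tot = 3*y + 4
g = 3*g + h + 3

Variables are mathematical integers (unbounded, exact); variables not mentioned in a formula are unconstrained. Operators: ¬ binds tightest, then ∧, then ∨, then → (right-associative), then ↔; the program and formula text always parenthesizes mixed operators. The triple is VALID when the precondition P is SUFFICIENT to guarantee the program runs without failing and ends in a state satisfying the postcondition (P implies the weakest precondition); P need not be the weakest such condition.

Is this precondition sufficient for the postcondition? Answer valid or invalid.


Working backward. After the program, the postcondition g - y - 5 ≤ 7 must hold; in canonical form it is g ≤ y + 12.
Before g := 3*g + h + 3: 3*g + h ≤ y + 9
Before tot := 3*y + 4: 3*g + h ≤ y + 9
Before m := tot - 7: 3*g + h ≤ y + 9
The weakest precondition is 3*g + h ≤ y + 9.
Check whether 3*g + h ≤ 7 ∧ y = -5 implies it.
Countermodel: at the initial state g = 0, h = 5, y = -5, the precondition holds but the weakest precondition fails.
Answer: invalid


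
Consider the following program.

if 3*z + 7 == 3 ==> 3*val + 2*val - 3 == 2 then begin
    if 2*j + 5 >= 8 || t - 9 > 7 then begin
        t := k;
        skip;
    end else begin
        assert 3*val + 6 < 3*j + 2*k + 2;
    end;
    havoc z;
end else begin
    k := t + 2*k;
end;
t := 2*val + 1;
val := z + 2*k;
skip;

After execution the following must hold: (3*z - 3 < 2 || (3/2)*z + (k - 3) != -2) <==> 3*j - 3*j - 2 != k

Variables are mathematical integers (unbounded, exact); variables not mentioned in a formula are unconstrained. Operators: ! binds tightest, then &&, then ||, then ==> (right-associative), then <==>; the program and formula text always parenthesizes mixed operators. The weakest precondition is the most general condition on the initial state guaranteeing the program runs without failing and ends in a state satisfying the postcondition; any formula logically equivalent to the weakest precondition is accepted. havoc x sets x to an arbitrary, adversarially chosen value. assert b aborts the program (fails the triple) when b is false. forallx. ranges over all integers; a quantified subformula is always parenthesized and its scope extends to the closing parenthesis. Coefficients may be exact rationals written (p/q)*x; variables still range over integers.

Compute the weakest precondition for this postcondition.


Working backward. After the program, the postcondition (3*z - 3 < 2 || (3/2)*z + (k - 3) != -2) <==> 3*j - 3*j - 2 != k must hold; in canonical form it is (3*z < 5 || k + (3/2)*z != 1) <==> k != -2.
Before skip: (3*z < 5 || k + (3/2)*z != 1) <==> k != -2
Before val := z + 2*k: (3*z < 5 || k + (3/2)*z != 1) <==> k != -2
Before t := 2*val + 1: (3*z < 5 || k + (3/2)*z != 1) <==> k != -2
Then branch requires ((2*j >= 3 || t > 16) ==> (forall z_1. ((3*z_1 < 5 || k + (3/2)*z_1 != 1) <==> k != -2))) && ((!(2*j >= 3 || t > 16)) ==> (3*val < 3*j + 2*k - 4 && (forall z_1. ((3*z_1 < 5 || k + (3/2)*z_1 != 1) <==> k != -2)))); else branch requires (3*z < 5 || 2*k + t + (3/2)*z != 1) <==> 2*k + t != -2.
Before the if: ((3*z == -4 ==> 5*val == 5) ==> (((2*j >= 3 || t > 16) ==> (forall z_1. ((3*z_1 < 5 || k + (3/2)*z_1 != 1) <==> k != -2))) && ((!(2*j >= 3 || t > 16)) ==> (3*val < 3*j + 2*k - 4 && (forall z_1. ((3*z_1 < 5 || k + (3/2)*z_1 != 1) <==> k != -2)))))) && ((!(3*z == -4 ==> 5*val == 5)) ==> ((3*z < 5 || 2*k + t + (3/2)*z != 1) <==> 2*k + t != -2))
Answer: WP = ((3*z == -4 ==> 5*val == 5) ==> (((2*j >= 3 || t > 16) ==> (forall z_1. ((3*z_1 < 5 || k + (3/2)*z_1 != 1) <==> k != -2))) && ((!(2*j >= 3 || t > 16)) ==> (3*val < 3*j + 2*k - 4 && (forall z_1. ((3*z_1 < 5 || k + (3/2)*z_1 != 1) <==> k != -2)))))) && ((!(3*z == -4 ==> 5*val == 5)) ==> ((3*z < 5 || 2*k + t + (3/2)*z != 1) <==> 2*k + t != -2))


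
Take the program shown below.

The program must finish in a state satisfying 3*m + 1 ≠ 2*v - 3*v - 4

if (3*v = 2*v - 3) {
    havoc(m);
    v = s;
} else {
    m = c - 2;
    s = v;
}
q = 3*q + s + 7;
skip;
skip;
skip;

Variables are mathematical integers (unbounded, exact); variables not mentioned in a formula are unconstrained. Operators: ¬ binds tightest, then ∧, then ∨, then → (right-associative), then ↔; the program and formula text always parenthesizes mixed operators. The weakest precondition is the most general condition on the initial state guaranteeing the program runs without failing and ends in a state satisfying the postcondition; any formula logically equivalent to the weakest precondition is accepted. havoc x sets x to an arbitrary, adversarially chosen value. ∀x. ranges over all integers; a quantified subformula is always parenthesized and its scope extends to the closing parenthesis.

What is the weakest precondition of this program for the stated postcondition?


Working backward. After the program, the postcondition 3*m + 1 ≠ 2*v - 3*v - 4 must hold; in canonical form it is 3*m + v ≠ -5.
Before skip: 3*m + v ≠ -5
Before skip: 3*m + v ≠ -5
Before skip: 3*m + v ≠ -5
Before q := 3*q + s + 7: 3*m + v ≠ -5
Then branch requires ∀m_1. 3*m_1 + s ≠ -5; else branch requires 3*c + v ≠ 1.
Before the if: (v = -3 → (∀m_1. 3*m_1 + s ≠ -5)) ∧ ((¬(v = -3)) → 3*c + v ≠ 1)
Answer: WP = (v = -3 → (∀m_1. 3*m_1 + s ≠ -5)) ∧ ((¬(v = -3)) → 3*c + v ≠ 1)
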